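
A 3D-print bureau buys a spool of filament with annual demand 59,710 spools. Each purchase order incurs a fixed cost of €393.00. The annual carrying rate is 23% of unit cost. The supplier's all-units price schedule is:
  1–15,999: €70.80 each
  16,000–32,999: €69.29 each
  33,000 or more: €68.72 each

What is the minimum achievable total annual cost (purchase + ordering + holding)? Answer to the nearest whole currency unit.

TC* ≈ €4,255,113

Holding cost per unit per year at price C is H = 0.23·C.
Evaluate total cost at each tier's feasible EOQ or, if the EOQ is below the tier, at the tier's minimum quantity.
EOQ at €70.80 = 1697.7 (feasible in tier 1): TC = 59,710×€70.80 + (59,710/1697.7)×393 + (1697.7/2)×0.23×€70.80 = €4,255,112.92.
EOQ at €69.29 = 1716.1 < 16000, so use break Q=16000: TC = 59,710×€69.29 + (59,710/16000.0)×393 + (16000.0/2)×0.23×€69.29 = €4,266,266.13.
EOQ at €68.72 = 1723.2 < 33000, so use break Q=33000: TC = 59,710×€68.72 + (59,710/33000.0)×393 + (33000.0/2)×0.23×€68.72 = €4,364,774.69.
Lowest total cost among the candidates is at Q = 1697.7.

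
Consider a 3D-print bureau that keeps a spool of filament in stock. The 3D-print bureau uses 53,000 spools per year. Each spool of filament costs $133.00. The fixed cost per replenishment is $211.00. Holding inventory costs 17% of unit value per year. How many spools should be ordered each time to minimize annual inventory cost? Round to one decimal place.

Q* ≈ 994.6 spools

Holding cost H = 0.17 × $133.00 = $22.6100 per unit per year.
EOQ = √(2DS / H) = √(2 × 53,000 × 211 / 22.61).
= √(22,366,000 / 22.61) = √989,208.3149 ≈ 994.590.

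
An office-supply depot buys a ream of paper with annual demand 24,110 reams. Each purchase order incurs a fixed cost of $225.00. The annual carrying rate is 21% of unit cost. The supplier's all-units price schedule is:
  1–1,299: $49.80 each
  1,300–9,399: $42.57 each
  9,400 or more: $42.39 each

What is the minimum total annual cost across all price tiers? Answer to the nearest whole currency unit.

TC* ≈ $1,036,346

Holding cost per unit per year at price C is H = 0.21·C.
Evaluate total cost at each tier's feasible EOQ or, if the EOQ is below the tier, at the tier's minimum quantity.
EOQ at $49.80 = 1018.5 (feasible in tier 1): TC = 24,110×$49.80 + (24,110/1018.5)×225 + (1018.5/2)×0.21×$49.80 = $1,211,329.95.
EOQ at $42.57 = 1101.6 < 1300, so use break Q=1300: TC = 24,110×$42.57 + (24,110/1300.0)×225 + (1300.0/2)×0.21×$42.57 = $1,036,346.39.
EOQ at $42.39 = 1104.0 < 9400, so use break Q=9400: TC = 24,110×$42.39 + (24,110/9400.0)×225 + (9400.0/2)×0.21×$42.39 = $1,064,438.93.
Lowest total cost among the candidates is at Q = 1300.0.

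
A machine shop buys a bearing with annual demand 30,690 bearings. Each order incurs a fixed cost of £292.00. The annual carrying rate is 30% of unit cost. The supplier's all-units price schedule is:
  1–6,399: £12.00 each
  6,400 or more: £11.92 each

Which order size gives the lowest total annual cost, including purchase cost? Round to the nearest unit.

Q* ≈ 2,231 bearings

Holding cost per unit per year at price C is H = 0.30·C.
For each price level, check whether its EOQ is feasible; otherwise the best quantity at that price is the breakpoint.
EOQ at £12.00 = 2231.3 (feasible in tier 1): TC = 30,690×£12.00 + (30,690/2231.3)×292 + (2231.3/2)×0.30×£12.00 = £376,312.60.
EOQ at £11.92 = 2238.8 < 6400, so use break Q=6400: TC = 30,690×£11.92 + (30,690/6400.0)×292 + (6400.0/2)×0.30×£11.92 = £378,668.23.
Lowest total cost is £376,312.60 at Q = 2231.3.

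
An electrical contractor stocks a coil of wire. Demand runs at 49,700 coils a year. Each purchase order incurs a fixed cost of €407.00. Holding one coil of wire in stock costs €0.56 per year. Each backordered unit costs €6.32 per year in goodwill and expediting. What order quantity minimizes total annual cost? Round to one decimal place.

Q* ≈ 8,868.1 coils

With planned backorders, Q* = √(2DS/H) · √((H+B)/B).
√(2DS/H) = √(2 × 49,700 × 407 / 0.56) = 8499.559.
√((H+B)/B) = √((0.56+6.32)/6.32) = 1.0434.
Q* ≈ 8868.130.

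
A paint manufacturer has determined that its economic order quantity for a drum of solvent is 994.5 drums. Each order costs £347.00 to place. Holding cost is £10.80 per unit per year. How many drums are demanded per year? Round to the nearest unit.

Squaring Q* = √(2DS/H) gives Q*² = 2DS/H.
From Q* = √(2DS/H): D = Q*²H / (2S) = 994.5² × 10.8 / (2 × 347) = 15391.249.

D ≈ 15,391 drums per year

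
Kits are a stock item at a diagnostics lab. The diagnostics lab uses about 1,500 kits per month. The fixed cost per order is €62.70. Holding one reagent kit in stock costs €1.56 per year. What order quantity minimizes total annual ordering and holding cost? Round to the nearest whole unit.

Annual demand D = 1,500 × 12 = 18,000.
EOQ = √(2DS / H) = √(2 × 18,000 × 62.7 / 1.56).
= √(2,257,200 / 1.56) = √1,446,923.0769 ≈ 1202.881.

Q* ≈ 1,203 kits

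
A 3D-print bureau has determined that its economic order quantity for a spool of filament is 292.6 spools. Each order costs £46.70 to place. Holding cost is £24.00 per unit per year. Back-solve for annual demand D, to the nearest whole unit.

Invert the EOQ relation Q*² = 2DS/H.
From Q* = √(2DS/H): D = Q*²H / (2S) = 292.6² × 24 / (2 × 46.7) = 21999.510.

D ≈ 22,000 spools per year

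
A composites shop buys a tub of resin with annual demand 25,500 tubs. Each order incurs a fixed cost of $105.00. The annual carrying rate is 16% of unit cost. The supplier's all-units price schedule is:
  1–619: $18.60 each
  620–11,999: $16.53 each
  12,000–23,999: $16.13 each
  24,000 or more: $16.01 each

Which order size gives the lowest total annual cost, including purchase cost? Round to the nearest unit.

Q* ≈ 1,423 tubs

Holding cost per unit per year at price C is H = 0.16·C.
Candidates are each tier's EOQ (if it falls in that tier) and each price-break quantity.
Tier 1 ($18.60): EOQ = 1341.4 exceeds tier's upper bound 619, so this tier is dominated.
EOQ at $16.53 = 1422.9 (feasible in tier 2): TC = 25,500×$16.53 + (25,500/1422.9)×105 + (1422.9/2)×0.16×$16.53 = $425,278.36.
EOQ at $16.13 = 1440.5 < 12000, so use break Q=12000: TC = 25,500×$16.13 + (25,500/12000.0)×105 + (12000.0/2)×0.16×$16.13 = $427,022.92.
EOQ at $16.01 = 1445.9 < 24000, so use break Q=24000: TC = 25,500×$16.01 + (25,500/24000.0)×105 + (24000.0/2)×0.16×$16.01 = $439,105.76.
Lowest total cost is $425,278.36 at Q = 1422.9.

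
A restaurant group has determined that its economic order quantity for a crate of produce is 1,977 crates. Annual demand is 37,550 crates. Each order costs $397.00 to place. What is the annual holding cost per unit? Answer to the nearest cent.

H ≈ $7.63

The basic EOQ model gives Q* = √(2DS/H); rearrange for the unknown.
From Q* = √(2DS/H): H = 2DS / Q*² = 2 × 37,550 × 397 / 1,977² = 7.6281.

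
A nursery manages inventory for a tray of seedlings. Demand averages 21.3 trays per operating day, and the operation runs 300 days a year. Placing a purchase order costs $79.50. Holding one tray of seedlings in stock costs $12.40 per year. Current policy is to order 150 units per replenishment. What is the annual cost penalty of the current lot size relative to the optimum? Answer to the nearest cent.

Annual demand D = 21.3 × 300 = 6,390.
EOQ = √(2DS/H) = √(2 × 6,390 × 79.5 / 12.4) ≈ 286.25.
Cost at Q* = (D/Q*)S + (Q*/2)H = √(2DSH) ≈ $3,549.44.
Cost at Q = 150: (6,390/150)×79.5 + (150/2)×12.4 = $3,386.70 + $930.00 = $4,316.70.
Excess = $4,316.70 − $3,549.44 = $767.26.

Extra cost ≈ $767.26 per year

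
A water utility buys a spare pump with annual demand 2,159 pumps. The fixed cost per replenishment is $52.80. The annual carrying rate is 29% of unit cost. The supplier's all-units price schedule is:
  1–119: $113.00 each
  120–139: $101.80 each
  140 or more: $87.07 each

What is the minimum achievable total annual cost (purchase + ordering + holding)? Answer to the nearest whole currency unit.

Holding cost per unit per year at price C is H = 0.29·C.
Candidates are each tier's EOQ (if it falls in that tier) and each price-break quantity.
EOQ at $113.00 = 83.4 (feasible in tier 1): TC = 2,159×$113.00 + (2,159/83.4)×52.8 + (83.4/2)×0.29×$113.00 = $246,700.36.
EOQ at $101.80 = 87.9 < 120, so use break Q=120: TC = 2,159×$101.80 + (2,159/120.0)×52.8 + (120.0/2)×0.29×$101.80 = $222,507.48.
EOQ at $87.07 = 95.0 < 140, so use break Q=140: TC = 2,159×$87.07 + (2,159/140.0)×52.8 + (140.0/2)×0.29×$87.07 = $190,565.90.
Lowest total cost among the candidates is at Q = 140.0.

TC* ≈ $190,566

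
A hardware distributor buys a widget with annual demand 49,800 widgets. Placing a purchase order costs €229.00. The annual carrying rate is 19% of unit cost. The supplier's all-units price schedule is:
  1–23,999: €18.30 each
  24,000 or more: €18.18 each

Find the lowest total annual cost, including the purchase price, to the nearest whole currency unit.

TC* ≈ €920,245

Holding cost per unit per year at price C is H = 0.19·C.
Evaluate total cost at each tier's feasible EOQ or, if the EOQ is below the tier, at the tier's minimum quantity.
EOQ at €18.30 = 2561.2 (feasible in tier 1): TC = 49,800×€18.30 + (49,800/2561.2)×229 + (2561.2/2)×0.19×€18.30 = €920,245.32.
EOQ at €18.18 = 2569.6 < 24000, so use break Q=24000: TC = 49,800×€18.18 + (49,800/24000.0)×229 + (24000.0/2)×0.19×€18.18 = €947,289.58.
Lowest total cost among the candidates is at Q = 2561.2.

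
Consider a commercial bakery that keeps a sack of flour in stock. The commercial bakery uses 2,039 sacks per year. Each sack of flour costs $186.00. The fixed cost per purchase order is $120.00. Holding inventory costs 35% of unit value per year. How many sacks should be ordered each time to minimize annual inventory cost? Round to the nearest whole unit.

Q* ≈ 87 sacks

Holding cost H = 0.35 × $186.00 = $65.1000 per unit per year.
EOQ = √(2DS / H) = √(2 × 2,039 × 120 / 65.1).
= √(489,360 / 65.1) = √7,517.0507 ≈ 86.701.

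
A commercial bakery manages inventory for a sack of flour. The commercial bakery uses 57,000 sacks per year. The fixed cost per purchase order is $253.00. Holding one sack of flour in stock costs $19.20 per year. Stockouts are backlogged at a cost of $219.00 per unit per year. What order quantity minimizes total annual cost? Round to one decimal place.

Q* ≈ 1,278.2 sacks

With planned backorders, Q* = √(2DS/H) · √((H+B)/B).
√(2DS/H) = √(2 × 57,000 × 253 / 19.2) = 1225.638.
√((H+B)/B) = √((19.2+219)/219) = 1.0429.
Q* ≈ 1278.236.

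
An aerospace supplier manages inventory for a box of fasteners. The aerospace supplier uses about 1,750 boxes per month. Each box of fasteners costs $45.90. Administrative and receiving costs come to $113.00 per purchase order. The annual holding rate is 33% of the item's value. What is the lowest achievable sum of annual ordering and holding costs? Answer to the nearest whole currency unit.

Annual demand D = 1,750 × 12 = 21,000.
Holding cost H = 0.33 × $45.90 = $15.1470 per unit per year.
The optimal lot size = √(2DS/H) = √(2 × 21,000 × 113 / 15.147) ≈ 559.76.
At the optimum the two cost components are equal, so total cost = 2·(Q*/2)H = Q*·H.
Minimum total = √(2DSH) = √(2 × 21,000 × 113 × 15.147) ≈ 8478.659.

TC* ≈ $8,479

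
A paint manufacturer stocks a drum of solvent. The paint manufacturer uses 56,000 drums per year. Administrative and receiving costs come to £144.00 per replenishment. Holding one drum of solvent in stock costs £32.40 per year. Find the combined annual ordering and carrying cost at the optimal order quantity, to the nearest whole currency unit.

EOQ = √(2DS/H) = √(2 × 56,000 × 144 / 32.4) ≈ 705.53.
At the optimum the two cost components are equal, so total cost = 2·(Q*/2)H = Q*·H.
Minimum total = √(2DSH) = √(2 × 56,000 × 144 × 32.4) ≈ 22859.291.

TC* ≈ £22,859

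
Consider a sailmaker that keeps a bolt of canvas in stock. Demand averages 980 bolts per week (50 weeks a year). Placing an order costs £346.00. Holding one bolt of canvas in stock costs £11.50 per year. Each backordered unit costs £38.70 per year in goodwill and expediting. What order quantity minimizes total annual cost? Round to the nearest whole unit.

Annual demand D = 980 × 50 = 49,000.
With planned backorders, Q* = √(2DS/H) · √((H+B)/B).
√(2DS/H) = √(2 × 49,000 × 346 / 11.5) = 1717.126.
√((H+B)/B) = √((11.5+38.7)/38.7) = 1.1389.
Q* ≈ 1955.683.

Q* ≈ 1,956 bolts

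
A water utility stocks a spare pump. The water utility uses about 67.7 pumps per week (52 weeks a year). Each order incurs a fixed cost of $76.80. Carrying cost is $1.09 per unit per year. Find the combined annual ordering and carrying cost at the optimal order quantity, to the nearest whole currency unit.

TC* ≈ $768

Annual demand D = 67.7 × 52 = 3,520.4.
Q* = √(2DS/H) = √(2 × 3,520.4 × 76.8 / 1.09) ≈ 704.33.
At the optimum the two cost components are equal, so total cost = 2·(Q*/2)H = Q*·H.
Minimum total = √(2DSH) = √(2 × 3,520.4 × 76.8 × 1.09) ≈ 767.724.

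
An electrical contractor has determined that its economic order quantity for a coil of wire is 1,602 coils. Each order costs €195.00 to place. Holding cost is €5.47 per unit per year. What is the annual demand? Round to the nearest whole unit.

D ≈ 35,995 coils per year

Invert the EOQ relation Q*² = 2DS/H.
From Q* = √(2DS/H): D = Q*²H / (2S) = 1,602² × 5.47 / (2 × 195) = 35995.461.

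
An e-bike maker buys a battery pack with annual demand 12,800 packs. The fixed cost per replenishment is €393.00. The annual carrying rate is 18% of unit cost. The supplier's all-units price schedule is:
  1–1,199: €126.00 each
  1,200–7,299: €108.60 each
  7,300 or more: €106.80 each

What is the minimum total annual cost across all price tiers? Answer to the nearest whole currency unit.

TC* ≈ €1,406,001

Holding cost per unit per year at price C is H = 0.18·C.
For each price level, check whether its EOQ is feasible; otherwise the best quantity at that price is the breakpoint.
EOQ at €126.00 = 666.0 (feasible in tier 1): TC = 12,800×€126.00 + (12,800/666.0)×393 + (666.0/2)×0.18×€126.00 = €1,627,905.59.
EOQ at €108.60 = 717.4 < 1200, so use break Q=1200: TC = 12,800×€108.60 + (12,800/1200.0)×393 + (1200.0/2)×0.18×€108.60 = €1,406,000.80.
EOQ at €106.80 = 723.4 < 7300, so use break Q=7300: TC = 12,800×€106.80 + (12,800/7300.0)×393 + (7300.0/2)×0.18×€106.80 = €1,437,896.70.
Lowest total cost among the candidates is at Q = 1200.0.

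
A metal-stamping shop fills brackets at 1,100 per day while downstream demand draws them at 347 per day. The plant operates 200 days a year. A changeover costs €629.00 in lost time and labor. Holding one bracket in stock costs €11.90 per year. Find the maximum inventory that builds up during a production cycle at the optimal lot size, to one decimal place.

Annual demand D = 347 × 200 = 69,400.
Production build-up factor (1 − d/p) = 1 − 347/1,100 = 0.6845.
Q* = √(2DS / (H(1 − d/p))) = √(2 × 69,400 × 629 / (11.9 × 0.6845)).
= √(87,305,200 / 8.1461) ≈ 3273.749.
Maximum inventory = Q*(1 − d/p) = 3273.749 × 0.6845 ≈ 2241.030.

I_max ≈ 2,241.0 brackets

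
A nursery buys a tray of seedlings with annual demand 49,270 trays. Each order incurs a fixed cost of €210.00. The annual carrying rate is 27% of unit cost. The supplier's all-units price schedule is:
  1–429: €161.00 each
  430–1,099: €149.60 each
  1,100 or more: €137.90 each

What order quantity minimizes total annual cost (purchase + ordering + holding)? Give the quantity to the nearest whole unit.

Q* ≈ 1,100 trays

Holding cost per unit per year at price C is H = 0.27·C.
For each price level, check whether its EOQ is feasible; otherwise the best quantity at that price is the breakpoint.
Tier 1 (€161.00): EOQ = 690.0 exceeds tier's upper bound 429, so this tier is dominated.
EOQ at €149.60 = 715.8 (feasible in tier 2): TC = 49,270×€149.60 + (49,270/715.8)×210 + (715.8/2)×0.27×€149.60 = €7,399,703.03.
EOQ at €137.90 = 745.5 < 1100, so use break Q=1100: TC = 49,270×€137.90 + (49,270/1100.0)×210 + (1100.0/2)×0.27×€137.90 = €6,824,217.24.
Lowest total cost is €6,824,217.24 at Q = 1100.0.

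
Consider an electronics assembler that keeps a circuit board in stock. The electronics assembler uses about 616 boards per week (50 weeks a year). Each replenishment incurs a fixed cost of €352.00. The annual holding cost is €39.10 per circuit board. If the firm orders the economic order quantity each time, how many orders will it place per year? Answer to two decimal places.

Annual demand D = 616 × 50 = 30,800.
EOQ = √(2DS/H) = √(2 × 30,800 × 352 / 39.1) ≈ 744.69.
Orders per year = D / Q* = 30,800 / 744.69 ≈ 41.360.

N ≈ 41.36 orders per year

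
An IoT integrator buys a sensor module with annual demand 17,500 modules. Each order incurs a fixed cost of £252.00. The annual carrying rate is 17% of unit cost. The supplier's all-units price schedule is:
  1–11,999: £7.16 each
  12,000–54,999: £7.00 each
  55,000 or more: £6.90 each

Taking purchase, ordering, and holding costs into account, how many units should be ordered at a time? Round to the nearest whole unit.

Q* ≈ 2,692 modules

Holding cost per unit per year at price C is H = 0.17·C.
Candidates are each tier's EOQ (if it falls in that tier) and each price-break quantity.
EOQ at £7.16 = 2691.9 (feasible in tier 1): TC = 17,500×£7.16 + (17,500/2691.9)×252 + (2691.9/2)×0.17×£7.16 = £128,576.54.
EOQ at £7.00 = 2722.5 < 12000, so use break Q=12000: TC = 17,500×£7.00 + (17,500/12000.0)×252 + (12000.0/2)×0.17×£7.00 = £130,007.50.
EOQ at £6.90 = 2742.1 < 55000, so use break Q=55000: TC = 17,500×£6.90 + (17,500/55000.0)×252 + (55000.0/2)×0.17×£6.90 = £153,087.68.
Lowest total cost is £128,576.54 at Q = 2691.9.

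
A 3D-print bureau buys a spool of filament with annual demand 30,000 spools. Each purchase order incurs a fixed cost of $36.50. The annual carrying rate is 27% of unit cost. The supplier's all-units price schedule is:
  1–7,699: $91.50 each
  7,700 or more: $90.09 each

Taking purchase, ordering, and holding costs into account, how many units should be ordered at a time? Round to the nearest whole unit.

Holding cost per unit per year at price C is H = 0.27·C.
Evaluate total cost at each tier's feasible EOQ or, if the EOQ is below the tier, at the tier's minimum quantity.
EOQ at $91.50 = 297.7 (feasible in tier 1): TC = 30,000×$91.50 + (30,000/297.7)×36.5 + (297.7/2)×0.27×$91.50 = $2,752,355.54.
EOQ at $90.09 = 300.1 < 7700, so use break Q=7700: TC = 30,000×$90.09 + (30,000/7700.0)×36.5 + (7700.0/2)×0.27×$90.09 = $2,796,490.76.
Lowest total cost is $2,752,355.54 at Q = 297.7.

Q* ≈ 298 spools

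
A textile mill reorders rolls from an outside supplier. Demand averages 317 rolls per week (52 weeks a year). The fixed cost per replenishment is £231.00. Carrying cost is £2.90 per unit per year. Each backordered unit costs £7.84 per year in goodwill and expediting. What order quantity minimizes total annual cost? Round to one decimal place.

Annual demand D = 317 × 52 = 16,484.
With planned backorders, Q* = √(2DS/H) · √((H+B)/B).
√(2DS/H) = √(2 × 16,484 × 231 / 2.9) = 1620.516.
√((H+B)/B) = √((2.9+7.84)/7.84) = 1.1704.
Q* ≈ 1896.695.

Q* ≈ 1,896.7 rolls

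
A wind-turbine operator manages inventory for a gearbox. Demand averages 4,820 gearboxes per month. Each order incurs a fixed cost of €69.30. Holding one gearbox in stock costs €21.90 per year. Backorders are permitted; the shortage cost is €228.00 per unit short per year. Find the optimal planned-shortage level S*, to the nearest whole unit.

Annual demand D = 4,820 × 12 = 57,840.
With planned backorders, Q* = √(2DS/H) · √((H+B)/B).
√(2DS/H) = √(2 × 57,840 × 69.3 / 21.9) = 605.026.
√((H+B)/B) = √((21.9+228)/228) = 1.0469.
Q* ≈ 633.417.
S* = Q* · H/(H+B) = 633.417 × 21.9/249.9 ≈ 55.509.

S* ≈ 56 gearboxes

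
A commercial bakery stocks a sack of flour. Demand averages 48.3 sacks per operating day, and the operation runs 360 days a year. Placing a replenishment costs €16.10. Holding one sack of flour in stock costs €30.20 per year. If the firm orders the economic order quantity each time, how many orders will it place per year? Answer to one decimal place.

Annual demand D = 48.3 × 360 = 17,388.
EOQ = √(2DS/H) = √(2 × 17,388 × 16.1 / 30.2) ≈ 136.16.
Orders per year = D / Q* = 17,388 / 136.16 ≈ 127.703.

N ≈ 127.7 orders per year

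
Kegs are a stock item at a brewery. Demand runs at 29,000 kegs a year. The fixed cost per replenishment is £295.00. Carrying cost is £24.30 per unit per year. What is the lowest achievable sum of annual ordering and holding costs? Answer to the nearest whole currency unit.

TC* ≈ £20,391

The optimal lot size = √(2DS/H) = √(2 × 29,000 × 295 / 24.3) ≈ 839.12.
At the optimum the two cost components are equal, so total cost = 2·(Q*/2)H = Q*·H.
Minimum total = √(2DSH) = √(2 × 29,000 × 295 × 24.3) ≈ 20390.512.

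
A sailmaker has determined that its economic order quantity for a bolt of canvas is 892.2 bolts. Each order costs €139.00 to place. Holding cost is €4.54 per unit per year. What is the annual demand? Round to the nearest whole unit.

The basic EOQ model gives Q* = √(2DS/H); rearrange for the unknown.
From Q* = √(2DS/H): D = Q*²H / (2S) = 892.2² × 4.54 / (2 × 139) = 12999.765.

D ≈ 13,000 bolts per year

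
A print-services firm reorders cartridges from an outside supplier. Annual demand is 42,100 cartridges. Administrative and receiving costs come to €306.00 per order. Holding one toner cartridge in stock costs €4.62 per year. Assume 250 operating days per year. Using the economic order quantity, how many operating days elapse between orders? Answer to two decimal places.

The optimal lot size = √(2DS/H) = √(2 × 42,100 × 306 / 4.62) ≈ 2361.54.
Cycle time = Q*/D × 250 = 2361.54 / 42,100 × 250 ≈ 14.023 days.

T ≈ 14.02 days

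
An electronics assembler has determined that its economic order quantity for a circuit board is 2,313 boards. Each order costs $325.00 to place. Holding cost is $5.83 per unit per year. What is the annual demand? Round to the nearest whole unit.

The basic EOQ model gives Q* = √(2DS/H); rearrange for the unknown.
From Q* = √(2DS/H): D = Q*²H / (2S) = 2,313² × 5.83 / (2 × 325) = 47985.107.

D ≈ 47,985 boards per year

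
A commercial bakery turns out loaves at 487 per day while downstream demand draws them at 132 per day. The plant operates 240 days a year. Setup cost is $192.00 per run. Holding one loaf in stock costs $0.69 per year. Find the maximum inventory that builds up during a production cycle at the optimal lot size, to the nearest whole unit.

Annual demand D = 132 × 240 = 31,680.
Production build-up factor (1 − d/p) = 1 − 132/487 = 0.7290.
Q* = √(2DS / (H(1 − d/p))) = √(2 × 31,680 × 192 / (0.69 × 0.7290)).
= √(12,165,120 / 0.503) ≈ 4917.948.
Maximum inventory = Q*(1 − d/p) = 4917.948 × 0.7290 ≈ 3584.952.

I_max ≈ 3,585 loaves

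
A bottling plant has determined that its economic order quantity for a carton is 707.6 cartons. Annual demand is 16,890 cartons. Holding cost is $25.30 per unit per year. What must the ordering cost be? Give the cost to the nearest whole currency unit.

Invert the EOQ relation Q*² = 2DS/H.
From Q* = √(2DS/H): S = Q*²H / (2D) = 707.6² × 25.3 / (2 × 16,890) = 375.0045.

S ≈ $375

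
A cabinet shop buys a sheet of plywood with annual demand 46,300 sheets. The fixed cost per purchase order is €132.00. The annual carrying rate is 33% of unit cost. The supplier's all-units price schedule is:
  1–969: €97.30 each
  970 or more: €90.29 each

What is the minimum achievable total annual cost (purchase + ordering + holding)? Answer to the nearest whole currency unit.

Holding cost per unit per year at price C is H = 0.33·C.
For each price level, check whether its EOQ is feasible; otherwise the best quantity at that price is the breakpoint.
EOQ at €97.30 = 617.0 (feasible in tier 1): TC = 46,300×€97.30 + (46,300/617.0)×132 + (617.0/2)×0.33×€97.30 = €4,524,800.97.
EOQ at €90.29 = 640.5 < 970, so use break Q=970: TC = 46,300×€90.29 + (46,300/970.0)×132 + (970.0/2)×0.33×€90.29 = €4,201,178.53.
Lowest total cost among the candidates is at Q = 970.0.

TC* ≈ €4,201,179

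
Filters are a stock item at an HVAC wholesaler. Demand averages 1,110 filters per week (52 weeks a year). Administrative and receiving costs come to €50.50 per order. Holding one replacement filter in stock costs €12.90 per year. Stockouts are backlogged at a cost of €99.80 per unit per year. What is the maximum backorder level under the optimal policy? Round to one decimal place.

Annual demand D = 1,110 × 52 = 57,720.
With planned backorders, Q* = √(2DS/H) · √((H+B)/B).
√(2DS/H) = √(2 × 57,720 × 50.5 / 12.9) = 672.247.
√((H+B)/B) = √((12.9+99.8)/99.8) = 1.0627.
Q* ≈ 714.374.
S* = Q* · H/(H+B) = 714.374 × 12.9/112.7 ≈ 81.770.

S* ≈ 81.8 filters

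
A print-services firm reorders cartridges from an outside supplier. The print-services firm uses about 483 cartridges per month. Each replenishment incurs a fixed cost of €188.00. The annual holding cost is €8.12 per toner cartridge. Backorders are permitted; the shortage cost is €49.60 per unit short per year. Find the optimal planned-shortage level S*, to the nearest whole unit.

Annual demand D = 483 × 12 = 5,796.
With planned backorders, Q* = √(2DS/H) · √((H+B)/B).
√(2DS/H) = √(2 × 5,796 × 188 / 8.12) = 518.060.
√((H+B)/B) = √((8.12+49.6)/49.6) = 1.0788.
Q* ≈ 558.859.
S* = Q* · H/(H+B) = 558.859 × 8.12/57.72 ≈ 78.620.

S* ≈ 79 cartridges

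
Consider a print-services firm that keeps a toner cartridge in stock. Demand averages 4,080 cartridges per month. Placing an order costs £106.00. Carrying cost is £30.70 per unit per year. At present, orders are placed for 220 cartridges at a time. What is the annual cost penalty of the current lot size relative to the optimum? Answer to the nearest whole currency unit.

Annual demand D = 4,080 × 12 = 48,960.
EOQ = √(2DS/H) = √(2 × 48,960 × 106 / 30.7) ≈ 581.46.
Cost at Q* = (D/Q*)S + (Q*/2)H = √(2DSH) ≈ £17,850.81.
Cost at Q = 220: (48,960/220)×106 + (220/2)×30.7 = £23,589.82 + £3,377.00 = £26,966.82.
Excess = £26,966.82 − £17,850.81 = £9,116.01.

Extra cost ≈ £9,116 per year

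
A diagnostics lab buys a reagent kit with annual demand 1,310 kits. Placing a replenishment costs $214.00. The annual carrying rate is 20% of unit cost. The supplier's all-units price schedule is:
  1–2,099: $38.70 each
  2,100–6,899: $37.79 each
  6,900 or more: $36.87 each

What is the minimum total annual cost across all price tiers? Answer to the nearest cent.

TC* ≈ $52,780.19

Holding cost per unit per year at price C is H = 0.20·C.
For each price level, check whether its EOQ is feasible; otherwise the best quantity at that price is the breakpoint.
EOQ at $38.70 = 269.1 (feasible in tier 1): TC = 1,310×$38.70 + (1,310/269.1)×214 + (269.1/2)×0.20×$38.70 = $52,780.19.
EOQ at $37.79 = 272.4 < 2100, so use break Q=2100: TC = 1,310×$37.79 + (1,310/2100.0)×214 + (2100.0/2)×0.20×$37.79 = $57,574.30.
EOQ at $36.87 = 275.7 < 6900, so use break Q=6900: TC = 1,310×$36.87 + (1,310/6900.0)×214 + (6900.0/2)×0.20×$36.87 = $73,780.63.
Lowest total cost among the candidates is at Q = 269.1.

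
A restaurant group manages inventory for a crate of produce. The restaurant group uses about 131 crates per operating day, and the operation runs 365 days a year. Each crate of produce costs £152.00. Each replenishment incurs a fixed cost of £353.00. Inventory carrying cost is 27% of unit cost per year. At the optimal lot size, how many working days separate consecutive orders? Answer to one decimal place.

T ≈ 6.9 days

Annual demand D = 131 × 365 = 47,815.
Holding cost H = 0.27 × £152.00 = £41.0400 per unit per year.
EOQ = √(2DS/H) = √(2 × 47,815 × 353 / 41.04) ≈ 906.94.
Cycle time = Q*/D × 365 = 906.94 / 47,815 × 365 ≈ 6.923 days.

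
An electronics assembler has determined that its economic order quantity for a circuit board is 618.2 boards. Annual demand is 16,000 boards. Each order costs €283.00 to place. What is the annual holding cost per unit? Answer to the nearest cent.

Squaring Q* = √(2DS/H) gives Q*² = 2DS/H.
From Q* = √(2DS/H): H = 2DS / Q*² = 2 × 16,000 × 283 / 618.2² = 23.6962.

H ≈ €23.70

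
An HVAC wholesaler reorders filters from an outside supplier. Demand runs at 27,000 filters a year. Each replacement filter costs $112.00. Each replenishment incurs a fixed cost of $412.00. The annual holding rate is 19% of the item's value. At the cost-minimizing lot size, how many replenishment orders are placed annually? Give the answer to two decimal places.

N ≈ 26.41 orders per year

Holding cost H = 0.19 × $112.00 = $21.2800 per unit per year.
The optimal lot size = √(2DS/H) = √(2 × 27,000 × 412 / 21.28) ≈ 1022.49.
Orders per year = D / Q* = 27,000 / 1022.49 ≈ 26.406.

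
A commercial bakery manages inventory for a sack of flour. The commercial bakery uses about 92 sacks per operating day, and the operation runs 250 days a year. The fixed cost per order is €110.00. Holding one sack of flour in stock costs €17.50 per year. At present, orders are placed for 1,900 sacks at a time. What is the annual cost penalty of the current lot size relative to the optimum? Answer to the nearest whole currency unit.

Extra cost ≈ €8,546 per year

Annual demand D = 92 × 250 = 23,000.
EOQ = √(2DS/H) = √(2 × 23,000 × 110 / 17.5) ≈ 537.72.
Cost at Q* = (D/Q*)S + (Q*/2)H = √(2DSH) ≈ €9,410.10.
Cost at Q = 1,900: (23,000/1,900)×110 + (1,900/2)×17.5 = €1,331.58 + €16,625.00 = €17,956.58.
Excess = €17,956.58 − €9,410.10 = €8,546.48.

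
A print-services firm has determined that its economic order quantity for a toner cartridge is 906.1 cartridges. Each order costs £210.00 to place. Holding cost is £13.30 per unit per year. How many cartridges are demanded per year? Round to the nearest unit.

D ≈ 25,999 cartridges per year

Invert the EOQ relation Q*² = 2DS/H.
From Q* = √(2DS/H): D = Q*²H / (2S) = 906.1² × 13.3 / (2 × 210) = 25998.878.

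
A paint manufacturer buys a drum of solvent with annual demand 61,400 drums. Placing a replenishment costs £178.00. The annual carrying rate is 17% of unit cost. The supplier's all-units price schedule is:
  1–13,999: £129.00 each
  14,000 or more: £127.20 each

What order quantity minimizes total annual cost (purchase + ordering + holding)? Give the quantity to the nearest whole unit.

Q* ≈ 998 drums

Holding cost per unit per year at price C is H = 0.17·C.
For each price level, check whether its EOQ is feasible; otherwise the best quantity at that price is the breakpoint.
EOQ at £129.00 = 998.4 (feasible in tier 1): TC = 61,400×£129.00 + (61,400/998.4)×178 + (998.4/2)×0.17×£129.00 = £7,942,494.17.
EOQ at £127.20 = 1005.4 < 14000, so use break Q=14000: TC = 61,400×£127.20 + (61,400/14000.0)×178 + (14000.0/2)×0.17×£127.20 = £7,962,228.66.
Lowest total cost is £7,942,494.17 at Q = 998.4.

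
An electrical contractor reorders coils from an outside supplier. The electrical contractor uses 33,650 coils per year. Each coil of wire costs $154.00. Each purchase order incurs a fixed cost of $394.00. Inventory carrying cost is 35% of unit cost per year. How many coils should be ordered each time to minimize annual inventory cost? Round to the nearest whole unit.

Q* ≈ 701 coils

Holding cost H = 0.35 × $154.00 = $53.9000 per unit per year.
EOQ = √(2DS / H) = √(2 × 33,650 × 394 / 53.9).
= √(26,516,200 / 53.9) = √491,951.7625 ≈ 701.393.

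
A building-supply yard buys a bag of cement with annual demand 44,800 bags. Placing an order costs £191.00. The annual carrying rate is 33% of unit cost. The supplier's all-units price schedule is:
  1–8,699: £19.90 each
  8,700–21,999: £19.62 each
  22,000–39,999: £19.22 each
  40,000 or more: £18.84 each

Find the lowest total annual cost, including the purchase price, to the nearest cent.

TC* ≈ £902,121.18

Holding cost per unit per year at price C is H = 0.33·C.
For each price level, check whether its EOQ is feasible; otherwise the best quantity at that price is the breakpoint.
EOQ at £19.90 = 1614.3 (feasible in tier 1): TC = 44,800×£19.90 + (44,800/1614.3)×191 + (1614.3/2)×0.33×£19.90 = £902,121.18.
EOQ at £19.62 = 1625.8 < 8700, so use break Q=8700: TC = 44,800×£19.62 + (44,800/8700.0)×191 + (8700.0/2)×0.33×£19.62 = £908,124.05.
EOQ at £19.22 = 1642.6 < 22000, so use break Q=22000: TC = 44,800×£19.22 + (44,800/22000.0)×191 + (22000.0/2)×0.33×£19.22 = £931,213.55.
EOQ at £18.84 = 1659.1 < 40000, so use break Q=40000: TC = 44,800×£18.84 + (44,800/40000.0)×191 + (40000.0/2)×0.33×£18.84 = £968,589.92.
Lowest total cost among the candidates is at Q = 1614.3.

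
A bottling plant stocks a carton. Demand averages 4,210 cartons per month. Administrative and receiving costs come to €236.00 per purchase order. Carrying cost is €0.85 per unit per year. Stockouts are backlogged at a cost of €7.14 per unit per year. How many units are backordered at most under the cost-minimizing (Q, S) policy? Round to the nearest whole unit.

S* ≈ 596 cartons

Annual demand D = 4,210 × 12 = 50,520.
With planned backorders, Q* = √(2DS/H) · √((H+B)/B).
√(2DS/H) = √(2 × 50,520 × 236 / 0.85) = 5296.552.
√((H+B)/B) = √((0.85+7.14)/7.14) = 1.0579.
Q* ≈ 5602.960.
S* = Q* · H/(H+B) = 5602.960 × 0.85/7.99 ≈ 596.060.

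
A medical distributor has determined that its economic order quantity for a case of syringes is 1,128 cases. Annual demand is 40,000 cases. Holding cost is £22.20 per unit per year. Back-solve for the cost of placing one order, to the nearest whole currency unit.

Squaring Q* = √(2DS/H) gives Q*² = 2DS/H.
From Q* = √(2DS/H): S = Q*²H / (2D) = 1,128² × 22.2 / (2 × 40,000) = 353.0866.

S ≈ £353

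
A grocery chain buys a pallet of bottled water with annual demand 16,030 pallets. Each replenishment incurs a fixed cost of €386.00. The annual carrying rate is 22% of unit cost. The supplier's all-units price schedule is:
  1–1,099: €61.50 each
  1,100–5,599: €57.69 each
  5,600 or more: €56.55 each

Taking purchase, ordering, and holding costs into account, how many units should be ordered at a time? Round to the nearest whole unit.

Q* ≈ 1,100 pallets

Holding cost per unit per year at price C is H = 0.22·C.
For each price level, check whether its EOQ is feasible; otherwise the best quantity at that price is the breakpoint.
EOQ at €61.50 = 956.4 (feasible in tier 1): TC = 16,030×€61.50 + (16,030/956.4)×386 + (956.4/2)×0.22×€61.50 = €998,784.70.
EOQ at €57.69 = 987.4 < 1100, so use break Q=1100: TC = 16,030×€57.69 + (16,030/1100.0)×386 + (1100.0/2)×0.22×€57.69 = €937,376.26.
EOQ at €56.55 = 997.4 < 5600, so use break Q=5600: TC = 16,030×€56.55 + (16,030/5600.0)×386 + (5600.0/2)×0.22×€56.55 = €942,436.23.
Lowest total cost is €937,376.26 at Q = 1100.0.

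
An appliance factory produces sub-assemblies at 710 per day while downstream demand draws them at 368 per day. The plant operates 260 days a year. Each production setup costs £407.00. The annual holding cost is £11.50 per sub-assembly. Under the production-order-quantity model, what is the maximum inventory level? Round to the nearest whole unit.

I_max ≈ 1,806 sub-assemblies

Annual demand D = 368 × 260 = 95,680.
Production build-up factor (1 − d/p) = 1 − 368/710 = 0.4817.
Q* = √(2DS / (H(1 − d/p))) = √(2 × 95,680 × 407 / (11.5 × 0.4817)).
= √(77,883,520 / 5.5394) ≈ 3749.644.
Maximum inventory = Q*(1 − d/p) = 3749.644 × 0.4817 ≈ 1806.166.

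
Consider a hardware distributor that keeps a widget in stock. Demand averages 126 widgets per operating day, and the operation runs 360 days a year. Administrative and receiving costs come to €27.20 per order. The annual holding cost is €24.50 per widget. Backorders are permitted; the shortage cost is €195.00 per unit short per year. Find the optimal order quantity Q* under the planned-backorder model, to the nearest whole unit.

Q* ≈ 337 widgets

Annual demand D = 126 × 360 = 45,360.
With planned backorders, Q* = √(2DS/H) · √((H+B)/B).
√(2DS/H) = √(2 × 45,360 × 27.2 / 24.5) = 317.361.
√((H+B)/B) = √((24.5+195)/195) = 1.0610.
Q* ≈ 336.708.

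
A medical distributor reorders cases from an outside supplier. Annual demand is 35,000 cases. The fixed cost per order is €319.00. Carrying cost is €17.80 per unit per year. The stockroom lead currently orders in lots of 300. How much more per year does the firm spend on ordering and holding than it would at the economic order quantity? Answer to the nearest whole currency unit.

EOQ = √(2DS/H) = √(2 × 35,000 × 319 / 17.8) ≈ 1120.04.
Cost at Q* = (D/Q*)S + (Q*/2)H = √(2DSH) ≈ €19,936.75.
Cost at Q = 300: (35,000/300)×319 + (300/2)×17.8 = €37,216.67 + €2,670.00 = €39,886.67.
Excess = €39,886.67 − €19,936.75 = €19,949.92.

Extra cost ≈ €19,950 per year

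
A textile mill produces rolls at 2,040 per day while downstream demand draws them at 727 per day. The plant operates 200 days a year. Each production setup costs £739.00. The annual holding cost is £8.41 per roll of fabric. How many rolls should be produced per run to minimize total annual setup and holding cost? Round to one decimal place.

Annual demand D = 727 × 200 = 145,400.
Production build-up factor (1 − d/p) = 1 − 727/2,040 = 0.6436.
Q* = √(2DS / (H(1 − d/p))) = √(2 × 145,400 × 739 / (8.41 × 0.6436)).
= √(214,901,200 / 5.4129) ≈ 6300.923.

Q* ≈ 6,300.9 rolls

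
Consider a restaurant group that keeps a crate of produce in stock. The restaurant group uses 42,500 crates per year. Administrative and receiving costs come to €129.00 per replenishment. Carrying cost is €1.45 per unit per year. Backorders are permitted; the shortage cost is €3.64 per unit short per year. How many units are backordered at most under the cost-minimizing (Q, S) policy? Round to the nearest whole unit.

S* ≈ 926 crates

With planned backorders, Q* = √(2DS/H) · √((H+B)/B).
√(2DS/H) = √(2 × 42,500 × 129 / 1.45) = 2749.922.
√((H+B)/B) = √((1.45+3.64)/3.64) = 1.1825.
Q* ≈ 3251.835.
S* = Q* · H/(H+B) = 3251.835 × 1.45/5.09 ≈ 926.358.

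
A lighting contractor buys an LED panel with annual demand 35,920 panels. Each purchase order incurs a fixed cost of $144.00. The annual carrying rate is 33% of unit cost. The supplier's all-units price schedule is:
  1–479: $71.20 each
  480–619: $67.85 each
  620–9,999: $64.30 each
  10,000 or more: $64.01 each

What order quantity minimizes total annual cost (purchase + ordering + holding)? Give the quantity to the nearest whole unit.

Holding cost per unit per year at price C is H = 0.33·C.
Evaluate total cost at each tier's feasible EOQ or, if the EOQ is below the tier, at the tier's minimum quantity.
Tier 1 ($71.20): EOQ = 663.5 exceeds tier's upper bound 479, so this tier is dominated.
Tier 2 ($67.85): EOQ = 679.7 exceeds tier's upper bound 619, so this tier is dominated.
EOQ at $64.30 = 698.2 (feasible in tier 3): TC = 35,920×$64.30 + (35,920/698.2)×144 + (698.2/2)×0.33×$64.30 = $2,324,471.86.
EOQ at $64.01 = 699.8 < 10000, so use break Q=10000: TC = 35,920×$64.01 + (35,920/10000.0)×144 + (10000.0/2)×0.33×$64.01 = $2,405,372.95.
Lowest total cost is $2,324,471.86 at Q = 698.2.

Q* ≈ 698 panels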